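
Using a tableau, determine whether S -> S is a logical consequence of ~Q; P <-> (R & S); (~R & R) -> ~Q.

Yes

Initial set: {~Q; (P <-> (R & S)); ((~R & R) -> ~Q); ~(S -> S)}.
~(S -> S): α-rule — add S, ~S.
× closes — contains both S and ~S.
All 1 branch closes.
Every branch closed, so the premises entail the conclusion.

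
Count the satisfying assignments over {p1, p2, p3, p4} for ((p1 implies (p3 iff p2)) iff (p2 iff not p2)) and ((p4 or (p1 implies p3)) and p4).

2

Initial set: {(((p1 implies (p3 iff p2)) iff (p2 iff not p2)) and ((p4 or (p1 implies p3)) and p4))}.
(((p1 implies (p3 iff p2)) iff (p2 iff not p2)) and ((p4 or (p1 implies p3)) and p4)): α-rule — add ((p1 implies (p3 iff p2)) iff (p2 iff not p2)), ((p4 or (p1 implies p3)) and p4).
((p4 or (p1 implies p3)) and p4): α-rule — add (p4 or (p1 implies p3)), p4.
((p1 implies (p3 iff p2)) iff (p2 iff not p2)): β-rule — branch into (p1 implies (p3 iff p2)), (p2 iff not p2)  //  not (p1 implies (p3 iff p2)), not (p2 iff not p2).
  branch 1 (add (p1 implies (p3 iff p2)), (p2 iff not p2)):
    (p4 or (p1 implies p3)): β-rule — branch into p4  //  (p1 implies p3).
      branch 1.1 (add p4):
        (p1 implies (p3 iff p2)): β-rule — branch into not p1  //  (p3 iff p2).
          branch 1.1.1 (add not p1):
            (p2 iff not p2): β-rule — branch into p2, not p2  //  not p2, not not p2.
              branch 1.1.1.1 (add p2, not p2):
                × closes — contains both p2 and not p2.
              branch 1.1.1.2 (add not p2, not not p2):
                × closes — contains both p2 and not p2.
          branch 1.1.2 (add (p3 iff p2)):
            (p2 iff not p2): β-rule — branch into p2, not p2  //  not p2, not not p2.
              branch 1.1.2.1 (add p2, not p2):
                × closes — contains both p2 and not p2.
              branch 1.1.2.2 (add not p2, not not p2):
                × closes — contains both p2 and not p2.
      branch 1.2 (add (p1 implies p3)):
        (p1 implies (p3 iff p2)): β-rule — branch into not p1  //  (p3 iff p2).
          branch 1.2.1 (add not p1):
            (p2 iff not p2): β-rule — branch into p2, not p2  //  not p2, not not p2.
              branch 1.2.1.1 (add p2, not p2):
                × closes — contains both p2 and not p2.
              branch 1.2.1.2 (add not p2, not not p2):
                × closes — contains both p2 and not p2.
          branch 1.2.2 (add (p3 iff p2)):
            (p2 iff not p2): β-rule — branch into p2, not p2  //  not p2, not not p2.
              branch 1.2.2.1 (add p2, not p2):
                × closes — contains both p2 and not p2.
              branch 1.2.2.2 (add not p2, not not p2):
                × closes — contains both p2 and not p2.
  branch 2 (add not (p1 implies (p3 iff p2)), not (p2 iff not p2)):
    not (p1 implies (p3 iff p2)): α-rule — add p1, not (p3 iff p2).
    (p4 or (p1 implies p3)): β-rule — branch into p4  //  (p1 implies p3).
      branch 2.1 (add p4):
        not (p2 iff not p2): β-rule — branch into p2, not not p2  //  not p2, not p2.
          branch 2.1.1 (add p2, not not p2):
            not (p3 iff p2): β-rule — branch into p3, not p2  //  not p3, p2.
              branch 2.1.1.1 (add p3, not p2):
                × closes — contains both p2 and not p2.
              branch 2.1.1.2 (add not p3, p2):
                ○ open, literals {p1=true, p2=true, p3=false, p4=true}.
          branch 2.1.2 (add not p2, not p2):
            not (p3 iff p2): β-rule — branch into p3, not p2  //  not p3, p2.
              branch 2.1.2.1 (add p3, not p2):
                ○ open, literals {p1=true, p2=false, p3=true, p4=true}.
              branch 2.1.2.2 (add not p3, p2):
                × closes — contains both p2 and not p2.
      branch 2.2 (add (p1 implies p3)):
        not (p2 iff not p2): β-rule — branch into p2, not not p2  //  not p2, not p2.
          branch 2.2.1 (add p2, not not p2):
            not (p3 iff p2): β-rule — branch into p3, not p2  //  not p3, p2.
              branch 2.2.1.1 (add p3, not p2):
                × closes — contains both p2 and not p2.
              branch 2.2.1.2 (add not p3, p2):
                (p1 implies p3): β-rule — branch into not p1  //  p3.
                  branch 2.2.1.2.1 (add not p1):
                    × closes — contains both p1 and not p1.
                  branch 2.2.1.2.2 (add p3):
                    × closes — contains both p3 and not p3.
          branch 2.2.2 (add not p2, not p2):
            not (p3 iff p2): β-rule — branch into p3, not p2  //  not p3, p2.
              branch 2.2.2.1 (add p3, not p2):
                (p1 implies p3): β-rule — branch into not p1  //  p3.
                  branch 2.2.2.1.1 (add not p1):
                    × closes — contains both p1 and not p1.
                  branch 2.2.2.1.2 (add p3):
                    ○ open, literals {p1=true, p2=false, p3=true, p4=true}.
              branch 2.2.2.2 (add not p3, p2):
                × closes — contains both p2 and not p2.
15 branches closed, 3 open.
Each open branch fixes some atoms; the unmentioned ones are free. Counting distinct full assignments: branch {p1=true, p2=true, p3=false, p4=true} (none free) contributes 1 new; branch {p1=true, p2=false, p3=true, p4=true} (none free) contributes 1 new; branch {p1=true, p2=false, p3=true, p4=true} (none free) contributes 0 new. Total: 2.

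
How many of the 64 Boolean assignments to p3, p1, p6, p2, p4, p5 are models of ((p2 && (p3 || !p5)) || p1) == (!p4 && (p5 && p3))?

Initial set: {(((p2 && (p3 || !p5)) || p1) == (!p4 && (p5 && p3)))}.
(((p2 && (p3 || !p5)) || p1) == (!p4 && (p5 && p3))): β-rule — branch into ((p2 && (p3 || !p5)) || p1), (!p4 && (p5 && p3))  //  !((p2 && (p3 || !p5)) || p1), !(!p4 && (p5 && p3)).
  branch 1 (add ((p2 && (p3 || !p5)) || p1), (!p4 && (p5 && p3))):
    (!p4 && (p5 && p3)): α-rule — add !p4, (p5 && p3).
    (p5 && p3): α-rule — add p5, p3.
    ((p2 && (p3 || !p5)) || p1): β-rule — branch into (p2 && (p3 || !p5))  //  p1.
      branch 1.1 (add (p2 && (p3 || !p5))):
        (p2 && (p3 || !p5)): α-rule — add p2, (p3 || !p5).
        (p3 || !p5): β-rule — branch into p3  //  !p5.
          branch 1.1.1 (add p3):
            ○ open, literals {p2=1, p3=1, p4=0, p5=1}.
          branch 1.1.2 (add !p5):
            × closes — contains both p5 and !p5.
      branch 1.2 (add p1):
        ○ open, literals {p1=1, p3=1, p4=0, p5=1}.
  branch 2 (add !((p2 && (p3 || !p5)) || p1), !(!p4 && (p5 && p3))):
    !((p2 && (p3 || !p5)) || p1): α-rule — add !(p2 && (p3 || !p5)), !p1.
    !(!p4 && (p5 && p3)): β-rule — branch into !!p4  //  !(p5 && p3).
      branch 2.1 (add !!p4):
        !(p2 && (p3 || !p5)): β-rule — branch into !p2  //  !(p3 || !p5).
          branch 2.1.1 (add !p2):
            ○ open, literals {p1=0, p2=0, p4=1}.
          branch 2.1.2 (add !(p3 || !p5)):
            !(p3 || !p5): α-rule — add !p3, !!p5.
            ○ open, literals {p1=0, p3=0, p4=1, p5=1}.
      branch 2.2 (add !(p5 && p3)):
        !(p2 && (p3 || !p5)): β-rule — branch into !p2  //  !(p3 || !p5).
          branch 2.2.1 (add !p2):
            !(p5 && p3): β-rule — branch into !p5  //  !p3.
              branch 2.2.1.1 (add !p5):
                ○ open, literals {p1=0, p2=0, p5=0}.
              branch 2.2.1.2 (add !p3):
                ○ open, literals {p1=0, p2=0, p3=0}.
          branch 2.2.2 (add !(p3 || !p5)):
            !(p3 || !p5): α-rule — add !p3, !!p5.
            !(p5 && p3): β-rule — branch into !p5  //  !p3.
              branch 2.2.2.1 (add !p5):
                × closes — contains both p5 and !p5.
              branch 2.2.2.2 (add !p3):
                ○ open, literals {p1=0, p3=0, p5=1}.
2 branches closed, 7 open.
Each open branch fixes some atoms; the unmentioned ones are free. Counting distinct full assignments: branch {p2=1, p3=1, p4=0, p5=1} (p1, p6) contributes 4 new; branch {p1=1, p3=1, p4=0, p5=1} (p6, p2) contributes 2 new; branch {p1=0, p2=0, p4=1} (p3, p6, p5) contributes 8 new; branch {p1=0, p3=0, p4=1, p5=1} (p6, p2) contributes 2 new; branch {p1=0, p2=0, p5=0} (p3, p6, p4) contributes 4 new; branch {p1=0, p2=0, p3=0} (p6, p4, p5) contributes 2 new; branch {p1=0, p3=0, p5=1} (p6, p2, p4) contributes 2 new. Total: 24.

24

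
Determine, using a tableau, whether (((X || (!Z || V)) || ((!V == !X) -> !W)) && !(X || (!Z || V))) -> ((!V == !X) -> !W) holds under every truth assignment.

Valid

Assume the negation and expand:
Initial set: {!((((X || (!Z || V)) || ((!V == !X) -> !W)) && !(X || (!Z || V))) -> ((!V == !X) -> !W))}.
!((((X || (!Z || V)) || ((!V == !X) -> !W)) && !(X || (!Z || V))) -> ((!V == !X) -> !W)): α-rule — add (((X || (!Z || V)) || ((!V == !X) -> !W)) && !(X || (!Z || V))), !((!V == !X) -> !W).
(((X || (!Z || V)) || ((!V == !X) -> !W)) && !(X || (!Z || V))): α-rule — add ((X || (!Z || V)) || ((!V == !X) -> !W)), !(X || (!Z || V)).
!((!V == !X) -> !W): α-rule — add (!V == !X), !!W.
!(X || (!Z || V)): α-rule — add !X, !(!Z || V).
!(!Z || V): α-rule — add !!Z, !V.
((X || (!Z || V)) || ((!V == !X) -> !W)): β-rule — branch into (X || (!Z || V))  //  ((!V == !X) -> !W).
  branch 1 (add (X || (!Z || V))):
    (!V == !X): β-rule — branch into !V, !X  //  !!V, !!X.
      branch 1.1 (add !V, !X):
        (X || (!Z || V)): β-rule — branch into X  //  (!Z || V).
          branch 1.1.1 (add X):
            × closes — contains both X and !X.
          branch 1.1.2 (add (!Z || V)):
            (!Z || V): β-rule — branch into !Z  //  V.
              branch 1.1.2.1 (add !Z):
                × closes — contains both Z and !Z.
              branch 1.1.2.2 (add V):
                × closes — contains both V and !V.
      branch 1.2 (add !!V, !!X):
        × closes — contains both V and !V.
  branch 2 (add ((!V == !X) -> !W)):
    (!V == !X): β-rule — branch into !V, !X  //  !!V, !!X.
      branch 2.1 (add !V, !X):
        ((!V == !X) -> !W): β-rule — branch into !(!V == !X)  //  !W.
          branch 2.1.1 (add !(!V == !X)):
            !(!V == !X): β-rule — branch into !V, !!X  //  !!V, !X.
              branch 2.1.1.1 (add !V, !!X):
                × closes — contains both X and !X.
              branch 2.1.1.2 (add !!V, !X):
                × closes — contains both V and !V.
          branch 2.1.2 (add !W):
            × closes — contains both W and !W.
      branch 2.2 (add !!V, !!X):
        × closes — contains both V and !V.
All 8 branches close.
Every branch closed, so the negation is unsatisfiable and the formula is valid.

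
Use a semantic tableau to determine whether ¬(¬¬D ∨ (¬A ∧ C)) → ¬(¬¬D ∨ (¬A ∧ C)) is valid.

Assume the negation and expand:
Initial set: {¬(¬(¬¬D ∨ (¬A ∧ C)) → ¬(¬¬D ∨ (¬A ∧ C)))}.
¬(¬(¬¬D ∨ (¬A ∧ C)) → ¬(¬¬D ∨ (¬A ∧ C))): α-rule — add ¬(¬¬D ∨ (¬A ∧ C)), ¬¬(¬¬D ∨ (¬A ∧ C)).
¬(¬¬D ∨ (¬A ∧ C)): α-rule — add ¬¬¬D, ¬(¬A ∧ C).
¬¬¬D: drop double negation, giving ¬D.
¬¬(¬¬D ∨ (¬A ∧ C)): β-rule — branch into ¬¬D  //  (¬A ∧ C).
  branch 1 (add ¬¬D):
    ¬¬D: drop double negation, giving D.
    × closes — contains both D and ¬D.
  branch 2 (add (¬A ∧ C)):
    (¬A ∧ C): α-rule — add ¬A, C.
    ¬(¬A ∧ C): β-rule — branch into ¬¬A  //  ¬C.
      branch 2.1 (add ¬¬A):
        × closes — contains both A and ¬A.
      branch 2.2 (add ¬C):
        × closes — contains both C and ¬C.
All 3 branches close.
Every branch closed, so the negation is unsatisfiable and the formula is valid.

Valid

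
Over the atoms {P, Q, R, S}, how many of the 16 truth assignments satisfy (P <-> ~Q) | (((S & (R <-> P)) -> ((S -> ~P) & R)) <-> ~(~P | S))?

Initial set: {((P <-> ~Q) | (((S & (R <-> P)) -> ((S -> ~P) & R)) <-> ~(~P | S)))}.
((P <-> ~Q) | (((S & (R <-> P)) -> ((S -> ~P) & R)) <-> ~(~P | S))): β-rule — branch into (P <-> ~Q)  //  (((S & (R <-> P)) -> ((S -> ~P) & R)) <-> ~(~P | S)).
  branch 1 (add (P <-> ~Q)):
    (P <-> ~Q): β-rule — branch into P, ~Q  //  ~P, ~~Q.
      branch 1.1 (add P, ~Q):
        ○ open, literals {P=T, Q=F}.
      branch 1.2 (add ~P, ~~Q):
        ○ open, literals {P=F, Q=T}.
  branch 2 (add (((S & (R <-> P)) -> ((S -> ~P) & R)) <-> ~(~P | S))):
    (((S & (R <-> P)) -> ((S -> ~P) & R)) <-> ~(~P | S)): β-rule — branch into ((S & (R <-> P)) -> ((S -> ~P) & R)), ~(~P | S)  //  ~((S & (R <-> P)) -> ((S -> ~P) & R)), ~~(~P | S).
      branch 2.1 (add ((S & (R <-> P)) -> ((S -> ~P) & R)), ~(~P | S)):
        ~(~P | S): α-rule — add ~~P, ~S.
        ((S & (R <-> P)) -> ((S -> ~P) & R)): β-rule — branch into ~(S & (R <-> P))  //  ((S -> ~P) & R).
          branch 2.1.1 (add ~(S & (R <-> P))):
            ~(S & (R <-> P)): β-rule — branch into ~S  //  ~(R <-> P).
              branch 2.1.1.1 (add ~S):
                ○ open, literals {P=T, S=F}.
              branch 2.1.1.2 (add ~(R <-> P)):
                ~(R <-> P): β-rule — branch into R, ~P  //  ~R, P.
                  branch 2.1.1.2.1 (add R, ~P):
                    × closes — contains both P and ~P.
                  branch 2.1.1.2.2 (add ~R, P):
                    ○ open, literals {P=T, R=F, S=F}.
          branch 2.1.2 (add ((S -> ~P) & R)):
            ((S -> ~P) & R): α-rule — add (S -> ~P), R.
            (S -> ~P): β-rule — branch into ~S  //  ~P.
              branch 2.1.2.1 (add ~S):
                ○ open, literals {P=T, R=T, S=F}.
              branch 2.1.2.2 (add ~P):
                × closes — contains both P and ~P.
      branch 2.2 (add ~((S & (R <-> P)) -> ((S -> ~P) & R)), ~~(~P | S)):
        ~((S & (R <-> P)) -> ((S -> ~P) & R)): α-rule — add (S & (R <-> P)), ~((S -> ~P) & R).
        (S & (R <-> P)): α-rule — add S, (R <-> P).
        ~~(~P | S): β-rule — branch into ~P  //  S.
          branch 2.2.1 (add ~P):
            ~((S -> ~P) & R): β-rule — branch into ~(S -> ~P)  //  ~R.
              branch 2.2.1.1 (add ~(S -> ~P)):
                ~(S -> ~P): α-rule — add S, ~~P.
                × closes — contains both P and ~P.
              branch 2.2.1.2 (add ~R):
                (R <-> P): β-rule — branch into R, P  //  ~R, ~P.
                  branch 2.2.1.2.1 (add R, P):
                    × closes — contains both R and ~R.
                  branch 2.2.1.2.2 (add ~R, ~P):
                    ○ open, literals {P=F, R=F, S=T}.
          branch 2.2.2 (add S):
            ~((S -> ~P) & R): β-rule — branch into ~(S -> ~P)  //  ~R.
              branch 2.2.2.1 (add ~(S -> ~P)):
                ~(S -> ~P): α-rule — add S, ~~P.
                (R <-> P): β-rule — branch into R, P  //  ~R, ~P.
                  branch 2.2.2.1.1 (add R, P):
                    ○ open, literals {P=T, R=T, S=T}.
                  branch 2.2.2.1.2 (add ~R, ~P):
                    × closes — contains both P and ~P.
              branch 2.2.2.2 (add ~R):
                (R <-> P): β-rule — branch into R, P  //  ~R, ~P.
                  branch 2.2.2.2.1 (add R, P):
                    × closes — contains both R and ~R.
                  branch 2.2.2.2.2 (add ~R, ~P):
                    ○ open, literals {P=F, R=F, S=T}.
6 branches closed, 8 open.
Each open branch fixes some atoms; the unmentioned ones are free. Counting distinct full assignments: branch {P=T, Q=F} (R, S) contributes 4 new; branch {P=F, Q=T} (R, S) contributes 4 new; branch {P=T, S=F} (Q, R) contributes 2 new; branch {P=T, R=F, S=F} (Q) contributes 0 new; branch {P=T, R=T, S=F} (Q) contributes 0 new; branch {P=F, R=F, S=T} (Q) contributes 1 new; branch {P=T, R=T, S=T} (Q) contributes 1 new; branch {P=F, R=F, S=T} (Q) contributes 0 new. Total: 12.

12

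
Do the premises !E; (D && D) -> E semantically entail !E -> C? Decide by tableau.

Initial set: {!E; ((D && D) -> E); !(!E -> C)}.
!(!E -> C): α-rule — add !E, !C.
((D && D) -> E): β-rule — branch into !(D && D)  //  E.
  branch 1 (add !(D && D)):
    !(D && D): β-rule — branch into !D  //  !D.
      branch 1.1 (add !D):
        ○ open, literals {C=0, D=0, E=0}.
      branch 1.2 (add !D):
        ○ open, literals {C=0, D=0, E=0}.
  branch 2 (add E):
    × closes — contains both E and !E.
1 branch closed, 2 open.
An open branch gives a countermodel: C=0, D=0, E=0 (unmentioned atoms arbitrary); the premises hold there but the conclusion fails.

No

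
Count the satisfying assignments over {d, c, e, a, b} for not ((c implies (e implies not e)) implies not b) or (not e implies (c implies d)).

30

Initial set: {T (not ((c implies (e implies not e)) implies not b) or (not e implies (c implies d)))}.
T (not ((c implies (e implies not e)) implies not b) or (not e implies (c implies d))): β-rule — branch into T not ((c implies (e implies not e)) implies not b)  //  T (not e implies (c implies d)).
  branch 1 (add T not ((c implies (e implies not e)) implies not b)):
    T not ((c implies (e implies not e)) implies not b): α-rule — add T (c implies (e implies not e)), F not b.
    T (c implies (e implies not e)): β-rule — branch into F c  //  T (e implies not e).
      branch 1.1 (add F c):
        ○ open, literals {b=1, c=0}.
      branch 1.2 (add T (e implies not e)):
        T (e implies not e): β-rule — branch into F e  //  T not e.
          branch 1.2.1 (add F e):
            ○ open, literals {b=1, e=0}.
          branch 1.2.2 (add T not e):
            ○ open, literals {b=1, e=0}.
  branch 2 (add T (not e implies (c implies d))):
    T (not e implies (c implies d)): β-rule — branch into F not e  //  T (c implies d).
      branch 2.1 (add F not e):
        ○ open, literals {e=1}.
      branch 2.2 (add T (c implies d)):
        T (c implies d): β-rule — branch into F c  //  T d.
          branch 2.2.1 (add F c):
            ○ open, literals {c=0}.
          branch 2.2.2 (add T d):
            ○ open, literals {d=1}.
0 branches closed, 6 open.
Each open branch fixes some atoms; the unmentioned ones are free. Counting distinct full assignments: branch {b=1, c=0} (d, e, a) contributes 8 new; branch {b=1, e=0} (d, c, a) contributes 4 new; branch {b=1, e=0} (d, c, a) contributes 0 new; branch {e=1} (d, c, a, b) contributes 12 new; branch {c=0} (d, e, a, b) contributes 4 new; branch {d=1} (c, e, a, b) contributes 2 new. Total: 30.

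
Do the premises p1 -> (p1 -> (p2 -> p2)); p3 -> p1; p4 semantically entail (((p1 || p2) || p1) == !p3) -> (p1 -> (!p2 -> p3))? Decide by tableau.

Initial set: {(p1 -> (p1 -> (p2 -> p2))); (p3 -> p1); p4; !((((p1 || p2) || p1) == !p3) -> (p1 -> (!p2 -> p3)))}.
!((((p1 || p2) || p1) == !p3) -> (p1 -> (!p2 -> p3))): α-rule — add (((p1 || p2) || p1) == !p3), !(p1 -> (!p2 -> p3)).
!(p1 -> (!p2 -> p3)): α-rule — add p1, !(!p2 -> p3).
!(!p2 -> p3): α-rule — add !p2, !p3.
(p1 -> (p1 -> (p2 -> p2))): β-rule — branch into !p1  //  (p1 -> (p2 -> p2)).
  branch 1 (add !p1):
    × closes — contains both p1 and !p1.
  branch 2 (add (p1 -> (p2 -> p2))):
    (p3 -> p1): β-rule — branch into !p3  //  p1.
      branch 2.1 (add !p3):
        (((p1 || p2) || p1) == !p3): β-rule — branch into ((p1 || p2) || p1), !p3  //  !((p1 || p2) || p1), !!p3.
          branch 2.1.1 (add ((p1 || p2) || p1), !p3):
            (p1 -> (p2 -> p2)): β-rule — branch into !p1  //  (p2 -> p2).
              branch 2.1.1.1 (add !p1):
                × closes — contains both p1 and !p1.
              branch 2.1.1.2 (add (p2 -> p2)):
                ((p1 || p2) || p1): β-rule — branch into (p1 || p2)  //  p1.
                  branch 2.1.1.2.1 (add (p1 || p2)):
                    (p2 -> p2): β-rule — branch into !p2  //  p2.
                      branch 2.1.1.2.1.1 (add !p2):
                        (p1 || p2): β-rule — branch into p1  //  p2.
                          branch 2.1.1.2.1.1.1 (add p1):
                            ○ open, literals {p1=1, p2=0, p3=0, p4=1}.
                          branch 2.1.1.2.1.1.2 (add p2):
                            × closes — contains both p2 and !p2.
                      branch 2.1.1.2.1.2 (add p2):
                        × closes — contains both p2 and !p2.
                  branch 2.1.1.2.2 (add p1):
                    (p2 -> p2): β-rule — branch into !p2  //  p2.
                      branch 2.1.1.2.2.1 (add !p2):
                        ○ open, literals {p1=1, p2=0, p3=0, p4=1}.
                      branch 2.1.1.2.2.2 (add p2):
                        × closes — contains both p2 and !p2.
          branch 2.1.2 (add !((p1 || p2) || p1), !!p3):
            × closes — contains both p3 and !p3.
      branch 2.2 (add p1):
        (((p1 || p2) || p1) == !p3): β-rule — branch into ((p1 || p2) || p1), !p3  //  !((p1 || p2) || p1), !!p3.
          branch 2.2.1 (add ((p1 || p2) || p1), !p3):
            (p1 -> (p2 -> p2)): β-rule — branch into !p1  //  (p2 -> p2).
              branch 2.2.1.1 (add !p1):
                × closes — contains both p1 and !p1.
              branch 2.2.1.2 (add (p2 -> p2)):
                ((p1 || p2) || p1): β-rule — branch into (p1 || p2)  //  p1.
                  branch 2.2.1.2.1 (add (p1 || p2)):
                    (p2 -> p2): β-rule — branch into !p2  //  p2.
                      branch 2.2.1.2.1.1 (add !p2):
                        (p1 || p2): β-rule — branch into p1  //  p2.
                          branch 2.2.1.2.1.1.1 (add p1):
                            ○ open, literals {p1=1, p2=0, p3=0, p4=1}.
                          branch 2.2.1.2.1.1.2 (add p2):
                            × closes — contains both p2 and !p2.
                      branch 2.2.1.2.1.2 (add p2):
                        × closes — contains both p2 and !p2.
                  branch 2.2.1.2.2 (add p1):
                    (p2 -> p2): β-rule — branch into !p2  //  p2.
                      branch 2.2.1.2.2.1 (add !p2):
                        ○ open, literals {p1=1, p2=0, p3=0, p4=1}.
                      branch 2.2.1.2.2.2 (add p2):
                        × closes — contains both p2 and !p2.
          branch 2.2.2 (add !((p1 || p2) || p1), !!p3):
            × closes — contains both p3 and !p3.
11 branches closed, 4 open.
An open branch gives a countermodel: p1=1, p2=0, p3=0, p4=1 (unmentioned atoms arbitrary); the premises hold there but the conclusion fails.

No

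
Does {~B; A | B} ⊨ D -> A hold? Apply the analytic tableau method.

Yes

Initial set: {~B; (A | B); ~(D -> A)}.
~(D -> A): α-rule — add D, ~A.
(A | B): β-rule — branch into A  //  B.
  branch 1 (add A):
    × closes — contains both A and ~A.
  branch 2 (add B):
    × closes — contains both B and ~B.
All 2 branches close.
Every branch closed, so the premises entail the conclusion.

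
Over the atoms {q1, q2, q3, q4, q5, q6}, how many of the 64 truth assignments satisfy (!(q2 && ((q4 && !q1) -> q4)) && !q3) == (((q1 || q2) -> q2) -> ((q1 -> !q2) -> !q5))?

24

Initial set: {((!(q2 && ((q4 && !q1) -> q4)) && !q3) == (((q1 || q2) -> q2) -> ((q1 -> !q2) -> !q5)))}.
((!(q2 && ((q4 && !q1) -> q4)) && !q3) == (((q1 || q2) -> q2) -> ((q1 -> !q2) -> !q5))): β-rule — branch into (!(q2 && ((q4 && !q1) -> q4)) && !q3), (((q1 || q2) -> q2) -> ((q1 -> !q2) -> !q5))  //  !(!(q2 && ((q4 && !q1) -> q4)) && !q3), !(((q1 || q2) -> q2) -> ((q1 -> !q2) -> !q5)).
  branch 1 (add (!(q2 && ((q4 && !q1) -> q4)) && !q3), (((q1 || q2) -> q2) -> ((q1 -> !q2) -> !q5))):
    (!(q2 && ((q4 && !q1) -> q4)) && !q3): α-rule — add !(q2 && ((q4 && !q1) -> q4)), !q3.
    (((q1 || q2) -> q2) -> ((q1 -> !q2) -> !q5)): β-rule — branch into !((q1 || q2) -> q2)  //  ((q1 -> !q2) -> !q5).
      branch 1.1 (add !((q1 || q2) -> q2)):
        !((q1 || q2) -> q2): α-rule — add (q1 || q2), !q2.
        !(q2 && ((q4 && !q1) -> q4)): β-rule — branch into !q2  //  !((q4 && !q1) -> q4).
          branch 1.1.1 (add !q2):
            (q1 || q2): β-rule — branch into q1  //  q2.
              branch 1.1.1.1 (add q1):
                ○ open, literals {q1=true, q2=false, q3=false}.
              branch 1.1.1.2 (add q2):
                × closes — contains both q2 and !q2.
          branch 1.1.2 (add !((q4 && !q1) -> q4)):
            !((q4 && !q1) -> q4): α-rule — add (q4 && !q1), !q4.
            (q4 && !q1): α-rule — add q4, !q1.
            × closes — contains both q4 and !q4.
      branch 1.2 (add ((q1 -> !q2) -> !q5)):
        !(q2 && ((q4 && !q1) -> q4)): β-rule — branch into !q2  //  !((q4 && !q1) -> q4).
          branch 1.2.1 (add !q2):
            ((q1 -> !q2) -> !q5): β-rule — branch into !(q1 -> !q2)  //  !q5.
              branch 1.2.1.1 (add !(q1 -> !q2)):
                !(q1 -> !q2): α-rule — add q1, !!q2.
                × closes — contains both q2 and !q2.
              branch 1.2.1.2 (add !q5):
                ○ open, literals {q2=false, q3=false, q5=false}.
          branch 1.2.2 (add !((q4 && !q1) -> q4)):
            !((q4 && !q1) -> q4): α-rule — add (q4 && !q1), !q4.
            (q4 && !q1): α-rule — add q4, !q1.
            × closes — contains both q4 and !q4.
  branch 2 (add !(!(q2 && ((q4 && !q1) -> q4)) && !q3), !(((q1 || q2) -> q2) -> ((q1 -> !q2) -> !q5))):
    !(((q1 || q2) -> q2) -> ((q1 -> !q2) -> !q5)): α-rule — add ((q1 || q2) -> q2), !((q1 -> !q2) -> !q5).
    !((q1 -> !q2) -> !q5): α-rule — add (q1 -> !q2), !!q5.
    !(!(q2 && ((q4 && !q1) -> q4)) && !q3): β-rule — branch into !!(q2 && ((q4 && !q1) -> q4))  //  !!q3.
      branch 2.1 (add !!(q2 && ((q4 && !q1) -> q4))):
        !!(q2 && ((q4 && !q1) -> q4)): α-rule — add q2, ((q4 && !q1) -> q4).
        ((q1 || q2) -> q2): β-rule — branch into !(q1 || q2)  //  q2.
          branch 2.1.1 (add !(q1 || q2)):
            !(q1 || q2): α-rule — add !q1, !q2.
            × closes — contains both q2 and !q2.
          branch 2.1.2 (add q2):
            (q1 -> !q2): β-rule — branch into !q1  //  !q2.
              branch 2.1.2.1 (add !q1):
                ((q4 && !q1) -> q4): β-rule — branch into !(q4 && !q1)  //  q4.
                  branch 2.1.2.1.1 (add !(q4 && !q1)):
                    !(q4 && !q1): β-rule — branch into !q4  //  !!q1.
                      branch 2.1.2.1.1.1 (add !q4):
                        ○ open, literals {q1=false, q2=true, q4=false, q5=true}.
                      branch 2.1.2.1.1.2 (add !!q1):
                        × closes — contains both q1 and !q1.
                  branch 2.1.2.1.2 (add q4):
                    ○ open, literals {q1=false, q2=true, q4=true, q5=true}.
              branch 2.1.2.2 (add !q2):
                × closes — contains both q2 and !q2.
      branch 2.2 (add !!q3):
        ((q1 || q2) -> q2): β-rule — branch into !(q1 || q2)  //  q2.
          branch 2.2.1 (add !(q1 || q2)):
            !(q1 || q2): α-rule — add !q1, !q2.
            (q1 -> !q2): β-rule — branch into !q1  //  !q2.
              branch 2.2.1.1 (add !q1):
                ○ open, literals {q1=false, q2=false, q3=true, q5=true}.
              branch 2.2.1.2 (add !q2):
                ○ open, literals {q1=false, q2=false, q3=true, q5=true}.
          branch 2.2.2 (add q2):
            (q1 -> !q2): β-rule — branch into !q1  //  !q2.
              branch 2.2.2.1 (add !q1):
                ○ open, literals {q1=false, q2=true, q3=true, q5=true}.
              branch 2.2.2.2 (add !q2):
                × closes — contains both q2 and !q2.
8 branches closed, 7 open.
Each open branch fixes some atoms; the unmentioned ones are free. Counting distinct full assignments: branch {q1=true, q2=false, q3=false} (q4, q5, q6) contributes 8 new; branch {q2=false, q3=false, q5=false} (q1, q4, q6) contributes 4 new; branch {q1=false, q2=true, q4=false, q5=true} (q3, q6) contributes 4 new; branch {q1=false, q2=true, q4=true, q5=true} (q3, q6) contributes 4 new; branch {q1=false, q2=false, q3=true, q5=true} (q4, q6) contributes 4 new; branch {q1=false, q2=false, q3=true, q5=true} (q4, q6) contributes 0 new; branch {q1=false, q2=true, q3=true, q5=true} (q4, q6) contributes 0 new. Total: 24.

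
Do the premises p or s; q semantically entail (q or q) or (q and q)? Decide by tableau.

Yes

Initial set: {(p or s); q; not ((q or q) or (q and q))}.
not ((q or q) or (q and q)): α-rule — add not (q or q), not (q and q).
not (q or q): α-rule — add not q, not q.
× closes — contains both q and not q.
All 1 branch closes.
Every branch closed, so the premises entail the conclusion.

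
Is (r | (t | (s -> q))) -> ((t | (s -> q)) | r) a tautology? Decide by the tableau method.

Assume the negation and expand:
Initial set: {~((r | (t | (s -> q))) -> ((t | (s -> q)) | r))}.
~((r | (t | (s -> q))) -> ((t | (s -> q)) | r)): α-rule — add (r | (t | (s -> q))), ~((t | (s -> q)) | r).
~((t | (s -> q)) | r): α-rule — add ~(t | (s -> q)), ~r.
~(t | (s -> q)): α-rule — add ~t, ~(s -> q).
~(s -> q): α-rule — add s, ~q.
(r | (t | (s -> q))): β-rule — branch into r  //  (t | (s -> q)).
  branch 1 (add r):
    × closes — contains both r and ~r.
  branch 2 (add (t | (s -> q))):
    (t | (s -> q)): β-rule — branch into t  //  (s -> q).
      branch 2.1 (add t):
        × closes — contains both t and ~t.
      branch 2.2 (add (s -> q)):
        (s -> q): β-rule — branch into ~s  //  q.
          branch 2.2.1 (add ~s):
            × closes — contains both s and ~s.
          branch 2.2.2 (add q):
            × closes — contains both q and ~q.
All 4 branches close.
Every branch closed, so the negation is unsatisfiable and the formula is valid.

Valid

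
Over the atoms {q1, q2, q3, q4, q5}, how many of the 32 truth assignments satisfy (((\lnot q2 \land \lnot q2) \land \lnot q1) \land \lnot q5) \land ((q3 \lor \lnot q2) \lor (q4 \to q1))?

4

Initial set: {((((\lnot q2 \land \lnot q2) \land \lnot q1) \land \lnot q5) \land ((q3 \lor \lnot q2) \lor (q4 \to q1)))}.
((((\lnot q2 \land \lnot q2) \land \lnot q1) \land \lnot q5) \land ((q3 \lor \lnot q2) \lor (q4 \to q1))): α-rule — add (((\lnot q2 \land \lnot q2) \land \lnot q1) \land \lnot q5), ((q3 \lor \lnot q2) \lor (q4 \to q1)).
(((\lnot q2 \land \lnot q2) \land \lnot q1) \land \lnot q5): α-rule — add ((\lnot q2 \land \lnot q2) \land \lnot q1), \lnot q5.
((\lnot q2 \land \lnot q2) \land \lnot q1): α-rule — add (\lnot q2 \land \lnot q2), \lnot q1.
(\lnot q2 \land \lnot q2): α-rule — add \lnot q2, \lnot q2.
((q3 \lor \lnot q2) \lor (q4 \to q1)): β-rule — branch into (q3 \lor \lnot q2)  //  (q4 \to q1).
  branch 1 (add (q3 \lor \lnot q2)):
    (q3 \lor \lnot q2): β-rule — branch into q3  //  \lnot q2.
      branch 1.1 (add q3):
        ○ open, literals {q1=0, q2=0, q3=1, q5=0}.
      branch 1.2 (add \lnot q2):
        ○ open, literals {q1=0, q2=0, q5=0}.
  branch 2 (add (q4 \to q1)):
    (q4 \to q1): β-rule — branch into \lnot q4  //  q1.
      branch 2.1 (add \lnot q4):
        ○ open, literals {q1=0, q2=0, q4=0, q5=0}.
      branch 2.2 (add q1):
        × closes — contains both q1 and \lnot q1.
1 branch closed, 3 open.
Each open branch fixes some atoms; the unmentioned ones are free. Counting distinct full assignments: branch {q1=0, q2=0, q3=1, q5=0} (q4) contributes 2 new; branch {q1=0, q2=0, q5=0} (q3, q4) contributes 2 new; branch {q1=0, q2=0, q4=0, q5=0} (q3) contributes 0 new. Total: 4.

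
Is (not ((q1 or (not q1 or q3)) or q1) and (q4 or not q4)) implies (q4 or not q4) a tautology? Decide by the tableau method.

Valid

Assume the negation and expand:
Initial set: {not ((not ((q1 or (not q1 or q3)) or q1) and (q4 or not q4)) implies (q4 or not q4))}.
not ((not ((q1 or (not q1 or q3)) or q1) and (q4 or not q4)) implies (q4 or not q4)): α-rule — add (not ((q1 or (not q1 or q3)) or q1) and (q4 or not q4)), not (q4 or not q4).
(not ((q1 or (not q1 or q3)) or q1) and (q4 or not q4)): α-rule — add not ((q1 or (not q1 or q3)) or q1), (q4 or not q4).
not (q4 or not q4): α-rule — add not q4, not not q4.
× closes — contains both q4 and not q4.
All 1 branch closes.
Every branch closed, so the negation is unsatisfiable and the formula is valid.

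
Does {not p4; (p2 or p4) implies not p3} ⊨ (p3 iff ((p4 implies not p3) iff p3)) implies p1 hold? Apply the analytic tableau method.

Initial set: {not p4; ((p2 or p4) implies not p3); not ((p3 iff ((p4 implies not p3) iff p3)) implies p1)}.
not ((p3 iff ((p4 implies not p3) iff p3)) implies p1): α-rule — add (p3 iff ((p4 implies not p3) iff p3)), not p1.
((p2 or p4) implies not p3): β-rule — branch into not (p2 or p4)  //  not p3.
  branch 1 (add not (p2 or p4)):
    not (p2 or p4): α-rule — add not p2, not p4.
    (p3 iff ((p4 implies not p3) iff p3)): β-rule — branch into p3, ((p4 implies not p3) iff p3)  //  not p3, not ((p4 implies not p3) iff p3).
      branch 1.1 (add p3, ((p4 implies not p3) iff p3)):
        ((p4 implies not p3) iff p3): β-rule — branch into (p4 implies not p3), p3  //  not (p4 implies not p3), not p3.
          branch 1.1.1 (add (p4 implies not p3), p3):
            (p4 implies not p3): β-rule — branch into not p4  //  not p3.
              branch 1.1.1.1 (add not p4):
                ○ open, literals {p1=F, p2=F, p3=T, p4=F}.
              branch 1.1.1.2 (add not p3):
                × closes — contains both p3 and not p3.
          branch 1.1.2 (add not (p4 implies not p3), not p3):
            × closes — contains both p3 and not p3.
      branch 1.2 (add not p3, not ((p4 implies not p3) iff p3)):
        not ((p4 implies not p3) iff p3): β-rule — branch into (p4 implies not p3), not p3  //  not (p4 implies not p3), p3.
          branch 1.2.1 (add (p4 implies not p3), not p3):
            (p4 implies not p3): β-rule — branch into not p4  //  not p3.
              branch 1.2.1.1 (add not p4):
                ○ open, literals {p1=F, p2=F, p3=F, p4=F}.
              branch 1.2.1.2 (add not p3):
                ○ open, literals {p1=F, p2=F, p3=F, p4=F}.
          branch 1.2.2 (add not (p4 implies not p3), p3):
            × closes — contains both p3 and not p3.
  branch 2 (add not p3):
    (p3 iff ((p4 implies not p3) iff p3)): β-rule — branch into p3, ((p4 implies not p3) iff p3)  //  not p3, not ((p4 implies not p3) iff p3).
      branch 2.1 (add p3, ((p4 implies not p3) iff p3)):
        × closes — contains both p3 and not p3.
      branch 2.2 (add not p3, not ((p4 implies not p3) iff p3)):
        not ((p4 implies not p3) iff p3): β-rule — branch into (p4 implies not p3), not p3  //  not (p4 implies not p3), p3.
          branch 2.2.1 (add (p4 implies not p3), not p3):
            (p4 implies not p3): β-rule — branch into not p4  //  not p3.
              branch 2.2.1.1 (add not p4):
                ○ open, literals {p1=F, p3=F, p4=F}.
              branch 2.2.1.2 (add not p3):
                ○ open, literals {p1=F, p3=F, p4=F}.
          branch 2.2.2 (add not (p4 implies not p3), p3):
            × closes — contains both p3 and not p3.
5 branches closed, 5 open.
An open branch gives a countermodel: p1=F, p2=F, p3=T, p4=F (unmentioned atoms arbitrary); the premises hold there but the conclusion fails.

No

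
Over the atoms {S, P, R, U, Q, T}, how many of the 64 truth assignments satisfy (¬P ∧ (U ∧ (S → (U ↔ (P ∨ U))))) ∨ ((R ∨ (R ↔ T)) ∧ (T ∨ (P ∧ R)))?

Initial set: {T ((¬P ∧ (U ∧ (S → (U ↔ (P ∨ U))))) ∨ ((R ∨ (R ↔ T)) ∧ (T ∨ (P ∧ R))))}.
T ((¬P ∧ (U ∧ (S → (U ↔ (P ∨ U))))) ∨ ((R ∨ (R ↔ T)) ∧ (T ∨ (P ∧ R)))): β-rule — branch into T (¬P ∧ (U ∧ (S → (U ↔ (P ∨ U)))))  //  T ((R ∨ (R ↔ T)) ∧ (T ∨ (P ∧ R))).
  branch 1 (add T (¬P ∧ (U ∧ (S → (U ↔ (P ∨ U)))))):
    T (¬P ∧ (U ∧ (S → (U ↔ (P ∨ U))))): α-rule — add T ¬P, T (U ∧ (S → (U ↔ (P ∨ U)))).
    T (U ∧ (S → (U ↔ (P ∨ U)))): α-rule — add T U, T (S → (U ↔ (P ∨ U))).
    T (S → (U ↔ (P ∨ U))): β-rule — branch into F S  //  T (U ↔ (P ∨ U)).
      branch 1.1 (add F S):
        ○ open, literals {P=F, S=F, U=T}.
      branch 1.2 (add T (U ↔ (P ∨ U))):
        T (U ↔ (P ∨ U)): β-rule — branch into T U, T (P ∨ U)  //  F U, F (P ∨ U).
          branch 1.2.1 (add T U, T (P ∨ U)):
            T (P ∨ U): β-rule — branch into T P  //  T U.
              branch 1.2.1.1 (add T P):
                × closes — contains both P and ¬P.
              branch 1.2.1.2 (add T U):
                ○ open, literals {P=F, U=T}.
          branch 1.2.2 (add F U, F (P ∨ U)):
            × closes — contains both U and ¬U.
  branch 2 (add T ((R ∨ (R ↔ T)) ∧ (T ∨ (P ∧ R)))):
    T ((R ∨ (R ↔ T)) ∧ (T ∨ (P ∧ R))): α-rule — add T (R ∨ (R ↔ T)), T (T ∨ (P ∧ R)).
    T (R ∨ (R ↔ T)): β-rule — branch into T R  //  T (R ↔ T).
      branch 2.1 (add T R):
        T (T ∨ (P ∧ R)): β-rule — branch into T T  //  T (P ∧ R).
          branch 2.1.1 (add T T):
            ○ open, literals {R=T, T=T}.
          branch 2.1.2 (add T (P ∧ R)):
            T (P ∧ R): α-rule — add T P, T R.
            ○ open, literals {P=T, R=T}.
      branch 2.2 (add T (R ↔ T)):
        T (T ∨ (P ∧ R)): β-rule — branch into T T  //  T (P ∧ R).
          branch 2.2.1 (add T T):
            T (R ↔ T): β-rule — branch into T R, T T  //  F R, F T.
              branch 2.2.1.1 (add T R, T T):
                ○ open, literals {R=T, T=T}.
              branch 2.2.1.2 (add F R, F T):
                × closes — contains both T and ¬T.
          branch 2.2.2 (add T (P ∧ R)):
            T (P ∧ R): α-rule — add T P, T R.
            T (R ↔ T): β-rule — branch into T R, T T  //  F R, F T.
              branch 2.2.2.1 (add T R, T T):
                ○ open, literals {P=T, R=T, T=T}.
              branch 2.2.2.2 (add F R, F T):
                × closes — contains both R and ¬R.
4 branches closed, 6 open.
Each open branch fixes some atoms; the unmentioned ones are free. Counting distinct full assignments: branch {P=F, S=F, U=T} (R, Q, T) contributes 8 new; branch {P=F, U=T} (S, R, Q, T) contributes 8 new; branch {R=T, T=T} (S, P, U, Q) contributes 12 new; branch {P=T, R=T} (S, U, Q, T) contributes 8 new; branch {R=T, T=T} (S, P, U, Q) contributes 0 new; branch {P=T, R=T, T=T} (S, U, Q) contributes 0 new. Total: 36.

36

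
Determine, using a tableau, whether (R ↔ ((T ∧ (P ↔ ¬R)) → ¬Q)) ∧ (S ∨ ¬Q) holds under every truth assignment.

Assume the negation and expand:
Initial set: {F ((R ↔ ((T ∧ (P ↔ ¬R)) → ¬Q)) ∧ (S ∨ ¬Q))}.
F ((R ↔ ((T ∧ (P ↔ ¬R)) → ¬Q)) ∧ (S ∨ ¬Q)): β-rule — branch into F (R ↔ ((T ∧ (P ↔ ¬R)) → ¬Q))  //  F (S ∨ ¬Q).
  branch 1 (add F (R ↔ ((T ∧ (P ↔ ¬R)) → ¬Q))):
    F (R ↔ ((T ∧ (P ↔ ¬R)) → ¬Q)): β-rule — branch into T R, F ((T ∧ (P ↔ ¬R)) → ¬Q)  //  F R, T ((T ∧ (P ↔ ¬R)) → ¬Q).
      branch 1.1 (add T R, F ((T ∧ (P ↔ ¬R)) → ¬Q)):
        F ((T ∧ (P ↔ ¬R)) → ¬Q): α-rule — add T (T ∧ (P ↔ ¬R)), F ¬Q.
        T (T ∧ (P ↔ ¬R)): α-rule — add T T, T (P ↔ ¬R).
        T (P ↔ ¬R): β-rule — branch into T P, T ¬R  //  F P, F ¬R.
          branch 1.1.1 (add T P, T ¬R):
            × closes — contains both R and ¬R.
          branch 1.1.2 (add F P, F ¬R):
            ○ open, literals {P=false, Q=true, R=true, T=true}.
      branch 1.2 (add F R, T ((T ∧ (P ↔ ¬R)) → ¬Q)):
        T ((T ∧ (P ↔ ¬R)) → ¬Q): β-rule — branch into F (T ∧ (P ↔ ¬R))  //  T ¬Q.
          branch 1.2.1 (add F (T ∧ (P ↔ ¬R))):
            F (T ∧ (P ↔ ¬R)): β-rule — branch into F T  //  F (P ↔ ¬R).
              branch 1.2.1.1 (add F T):
                ○ open, literals {R=false, T=false}.
              branch 1.2.1.2 (add F (P ↔ ¬R)):
                F (P ↔ ¬R): β-rule — branch into T P, F ¬R  //  F P, T ¬R.
                  branch 1.2.1.2.1 (add T P, F ¬R):
                    × closes — contains both R and ¬R.
                  branch 1.2.1.2.2 (add F P, T ¬R):
                    ○ open, literals {P=false, R=false}.
          branch 1.2.2 (add T ¬Q):
            ○ open, literals {Q=false, R=false}.
  branch 2 (add F (S ∨ ¬Q)):
    F (S ∨ ¬Q): α-rule — add F S, F ¬Q.
    ○ open, literals {Q=true, S=false}.
2 branches closed, 5 open.
An open branch gives a countermodel: P=false, Q=true, R=true, T=true (unmentioned atoms arbitrary); under it the original formula is false.

Not valid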